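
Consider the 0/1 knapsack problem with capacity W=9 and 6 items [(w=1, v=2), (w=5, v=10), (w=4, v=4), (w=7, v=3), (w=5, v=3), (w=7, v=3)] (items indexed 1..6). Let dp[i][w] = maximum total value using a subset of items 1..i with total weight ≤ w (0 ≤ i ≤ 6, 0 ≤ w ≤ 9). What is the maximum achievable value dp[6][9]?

i\w   0   1   2   3   4   5   6   7   8   9
  0   0   0   0   0   0   0   0   0   0   0
  1   0   2   2   2   2   2   2   2   2   2
  2   0   2   2   2   2  10  12  12  12  12
  3   0   2   2   2   4  10  12  12  12  14
  4   0   2   2   2   4  10  12  12  12  14
  5   0   2   2   2   4  10  12  12  12  14
  6   0   2   2   2   4  10  12  12  12  14

14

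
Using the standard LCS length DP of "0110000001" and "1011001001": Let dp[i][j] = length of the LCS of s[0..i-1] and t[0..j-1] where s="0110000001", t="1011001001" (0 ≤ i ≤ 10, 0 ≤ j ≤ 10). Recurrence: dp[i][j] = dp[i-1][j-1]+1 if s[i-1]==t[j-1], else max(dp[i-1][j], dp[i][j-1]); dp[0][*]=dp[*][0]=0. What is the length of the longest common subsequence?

   ''  1  0  1  1  0  0  1  0  0  1
''  0  0  0  0  0  0  0  0  0  0  0
 0  0  0  1  1  1  1  1  1  1  1  1
 1  0  1  1  2  2  2  2  2  2  2  2
 1  0  1  1  2  3  3  3  3  3  3  3
 0  0  1  2  2  3  4  4  4  4  4  4
 0  0  1  2  2  3  4  5  5  5  5  5
 0  0  1  2  2  3  4  5  5  6  6  6
 0  0  1  2  2  3  4  5  5  6  7  7
 0  0  1  2  2  3  4  5  5  6  7  7
 0  0  1  2  2  3  4  5  5  6  7  7
 1  0  1  2  3  3  4  5  6  6  7  8

8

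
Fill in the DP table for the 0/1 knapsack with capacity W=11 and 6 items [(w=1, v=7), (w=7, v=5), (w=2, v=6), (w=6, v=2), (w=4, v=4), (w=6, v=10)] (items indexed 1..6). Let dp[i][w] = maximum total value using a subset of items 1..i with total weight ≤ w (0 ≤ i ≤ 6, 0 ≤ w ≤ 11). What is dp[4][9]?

15

i\w   0   1   2   3   4   5   6   7   8   9  10  11
  0   0   0   0   0   0   0   0   0   0   0   0   0
  1   0   7   7   7   7   7   7   7   7   7   7   7
  2   0   7   7   7   7   7   7   7  12  12  12  12
  3   0   7   7  13  13  13  13  13  13  13  18  18
  4   0   7   7  13  13  13  13  13  13  15  18  18
  5   0   7   7  13  13  13  13  17  17  17  18  18
  6   0   7   7  13  13  13  13  17  17  23  23  23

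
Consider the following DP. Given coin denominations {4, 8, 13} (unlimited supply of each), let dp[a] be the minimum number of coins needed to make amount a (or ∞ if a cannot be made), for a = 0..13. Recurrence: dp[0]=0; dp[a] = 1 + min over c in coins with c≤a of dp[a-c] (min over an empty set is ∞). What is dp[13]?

1

 a  0  1  2  3  4  5  6  7  8  9 10 11 12 13
dp  0  -  -  -  1  -  -  -  1  -  -  -  2  1
(- denotes ∞ / unreachable)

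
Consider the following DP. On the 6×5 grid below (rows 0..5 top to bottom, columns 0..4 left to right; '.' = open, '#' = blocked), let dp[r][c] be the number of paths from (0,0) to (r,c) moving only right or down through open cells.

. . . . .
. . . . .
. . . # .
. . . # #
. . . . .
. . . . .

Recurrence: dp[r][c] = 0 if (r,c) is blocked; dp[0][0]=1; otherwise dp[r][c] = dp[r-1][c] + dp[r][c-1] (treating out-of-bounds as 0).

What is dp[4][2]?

r\c   0   1   2   3   4
  0   1   1   1   1   1
  1   1   2   3   4   5
  2   1   3   6   0   5
  3   1   4  10   0   0
  4   1   5  15  15  15
  5   1   6  21  36  51

15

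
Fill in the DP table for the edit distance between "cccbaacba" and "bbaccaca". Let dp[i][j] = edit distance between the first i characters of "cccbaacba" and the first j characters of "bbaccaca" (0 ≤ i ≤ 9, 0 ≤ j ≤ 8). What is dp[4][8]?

   ''  b  b  a  c  c  a  c  a
''  0  1  2  3  4  5  6  7  8
 c  1  1  2  3  3  4  5  6  7
 c  2  2  2  3  3  3  4  5  6
 c  3  3  3  3  3  3  4  4  5
 b  4  3  3  4  4  4  4  5  5
 a  5  4  4  3  4  5  4  5  5
 a  6  5  5  4  4  5  5  5  5
 c  7  6  6  5  4  4  5  5  6
 b  8  7  6  6  5  5  5  6  6
 a  9  8  7  6  6  6  5  6  6

5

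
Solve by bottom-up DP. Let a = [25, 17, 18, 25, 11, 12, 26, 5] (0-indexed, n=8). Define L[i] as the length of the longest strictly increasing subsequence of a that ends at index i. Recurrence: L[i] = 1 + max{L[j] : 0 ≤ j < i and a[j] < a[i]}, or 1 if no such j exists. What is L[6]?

4

   i    0    1    2    3    4    5    6    7
a[i]   25   17   18   25   11   12   26    5
L[i]    1    1    2    3    1    2    4    1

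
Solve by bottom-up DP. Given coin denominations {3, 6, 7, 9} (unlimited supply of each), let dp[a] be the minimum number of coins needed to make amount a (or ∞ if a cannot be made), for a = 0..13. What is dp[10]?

 a  0  1  2  3  4  5  6  7  8  9 10 11 12 13
dp  0  -  -  1  -  -  1  1  -  1  2  -  2  2
(- denotes ∞ / unreachable)

2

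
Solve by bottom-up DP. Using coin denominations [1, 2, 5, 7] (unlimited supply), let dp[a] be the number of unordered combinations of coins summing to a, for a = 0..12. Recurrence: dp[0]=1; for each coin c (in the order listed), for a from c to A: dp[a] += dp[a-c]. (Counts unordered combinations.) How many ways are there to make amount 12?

after  coin     0     1     2     3     4     5     6     7     8     9    10    11    12
          1     1     1     1     1     1     1     1     1     1     1     1     1     1
          2     1     1     2     2     3     3     4     4     5     5     6     6     7
          5     1     1     2     2     3     4     5     6     7     8    10    11    13
          7     1     1     2     2     3     4     5     7     8    10    12    14    17

17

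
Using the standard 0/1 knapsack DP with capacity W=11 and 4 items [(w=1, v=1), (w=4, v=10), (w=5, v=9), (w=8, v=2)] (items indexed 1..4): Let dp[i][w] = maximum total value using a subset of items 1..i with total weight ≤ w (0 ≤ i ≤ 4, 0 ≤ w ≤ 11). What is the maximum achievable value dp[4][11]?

i\w   0   1   2   3   4   5   6   7   8   9  10  11
  0   0   0   0   0   0   0   0   0   0   0   0   0
  1   0   1   1   1   1   1   1   1   1   1   1   1
  2   0   1   1   1  10  11  11  11  11  11  11  11
  3   0   1   1   1  10  11  11  11  11  19  20  20
  4   0   1   1   1  10  11  11  11  11  19  20  20

20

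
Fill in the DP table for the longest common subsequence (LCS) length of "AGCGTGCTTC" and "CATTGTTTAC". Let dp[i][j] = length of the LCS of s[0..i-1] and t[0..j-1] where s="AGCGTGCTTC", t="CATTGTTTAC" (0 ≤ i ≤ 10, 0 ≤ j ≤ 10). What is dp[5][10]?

3

   ''  C  A  T  T  G  T  T  T  A  C
''  0  0  0  0  0  0  0  0  0  0  0
 A  0  0  1  1  1  1  1  1  1  1  1
 G  0  0  1  1  1  2  2  2  2  2  2
 C  0  1  1  1  1  2  2  2  2  2  3
 G  0  1  1  1  1  2  2  2  2  2  3
 T  0  1  1  2  2  2  3  3  3  3  3
 G  0  1  1  2  2  3  3  3  3  3  3
 C  0  1  1  2  2  3  3  3  3  3  4
 T  0  1  1  2  3  3  4  4  4  4  4
 T  0  1  1  2  3  3  4  5  5  5  5
 C  0  1  1  2  3  3  4  5  5  5  6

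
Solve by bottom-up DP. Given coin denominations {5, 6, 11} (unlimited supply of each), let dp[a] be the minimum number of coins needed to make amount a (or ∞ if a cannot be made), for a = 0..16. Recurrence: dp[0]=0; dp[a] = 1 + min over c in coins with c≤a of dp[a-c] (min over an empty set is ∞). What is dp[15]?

 a  0  1  2  3  4  5  6  7  8  9 10 11 12 13 14 15 16
dp  0  -  -  -  -  1  1  -  -  -  2  1  2  -  -  3  2
(- denotes ∞ / unreachable)

3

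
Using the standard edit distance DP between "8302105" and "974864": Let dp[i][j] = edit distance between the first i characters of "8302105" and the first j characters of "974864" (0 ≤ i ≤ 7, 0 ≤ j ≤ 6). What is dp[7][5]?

7

   ''  9  7  4  8  6  4
''  0  1  2  3  4  5  6
 8  1  1  2  3  3  4  5
 3  2  2  2  3  4  4  5
 0  3  3  3  3  4  5  5
 2  4  4  4  4  4  5  6
 1  5  5  5  5  5  5  6
 0  6  6  6  6  6  6  6
 5  7  7  7  7  7  7  7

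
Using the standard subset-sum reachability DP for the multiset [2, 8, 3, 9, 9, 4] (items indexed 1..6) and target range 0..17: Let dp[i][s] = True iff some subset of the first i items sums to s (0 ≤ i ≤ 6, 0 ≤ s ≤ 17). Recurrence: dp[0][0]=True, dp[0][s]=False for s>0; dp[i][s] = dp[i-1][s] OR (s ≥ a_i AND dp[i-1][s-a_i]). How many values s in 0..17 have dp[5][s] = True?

12

i\s   0   1   2   3   4   5   6   7   8   9  10  11  12  13  14  15  16  17
  0   T   F   F   F   F   F   F   F   F   F   F   F   F   F   F   F   F   F
  1   T   F   T   F   F   F   F   F   F   F   F   F   F   F   F   F   F   F
  2   T   F   T   F   F   F   F   F   T   F   T   F   F   F   F   F   F   F
  3   T   F   T   T   F   T   F   F   T   F   T   T   F   T   F   F   F   F
  4   T   F   T   T   F   T   F   F   T   T   T   T   T   T   T   F   F   T
  5   T   F   T   T   F   T   F   F   T   T   T   T   T   T   T   F   F   T
  6   T   F   T   T   T   T   T   T   T   T   T   T   T   T   T   T   T   T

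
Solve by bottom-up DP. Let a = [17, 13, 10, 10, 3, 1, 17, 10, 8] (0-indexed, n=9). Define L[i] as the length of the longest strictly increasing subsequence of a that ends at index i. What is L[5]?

1

   i    0    1    2    3    4    5    6    7    8
a[i]   17   13   10   10    3    1   17   10    8
L[i]    1    1    1    1    1    1    2    2    2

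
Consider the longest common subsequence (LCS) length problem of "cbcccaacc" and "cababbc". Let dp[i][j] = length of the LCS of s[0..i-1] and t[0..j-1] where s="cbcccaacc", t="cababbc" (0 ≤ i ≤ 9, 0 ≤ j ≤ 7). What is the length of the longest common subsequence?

4

   ''  c  a  b  a  b  b  c
''  0  0  0  0  0  0  0  0
 c  0  1  1  1  1  1  1  1
 b  0  1  1  2  2  2  2  2
 c  0  1  1  2  2  2  2  3
 c  0  1  1  2  2  2  2  3
 c  0  1  1  2  2  2  2  3
 a  0  1  2  2  3  3  3  3
 a  0  1  2  2  3  3  3  3
 c  0  1  2  2  3  3  3  4
 c  0  1  2  2  3  3  3  4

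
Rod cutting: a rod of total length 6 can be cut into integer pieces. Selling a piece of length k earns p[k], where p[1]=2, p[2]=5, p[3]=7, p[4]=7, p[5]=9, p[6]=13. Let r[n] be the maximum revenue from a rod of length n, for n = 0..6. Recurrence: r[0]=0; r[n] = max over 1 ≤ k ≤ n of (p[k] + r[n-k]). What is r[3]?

7

   n    0    1    2    3    4    5    6
r[n]    0    2    5    7   10   12   15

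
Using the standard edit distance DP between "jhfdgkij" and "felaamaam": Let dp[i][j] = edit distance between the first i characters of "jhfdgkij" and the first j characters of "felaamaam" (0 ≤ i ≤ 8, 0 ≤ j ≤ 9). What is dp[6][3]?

   ''  f  e  l  a  a  m  a  a  m
''  0  1  2  3  4  5  6  7  8  9
 j  1  1  2  3  4  5  6  7  8  9
 h  2  2  2  3  4  5  6  7  8  9
 f  3  2  3  3  4  5  6  7  8  9
 d  4  3  3  4  4  5  6  7  8  9
 g  5  4  4  4  5  5  6  7  8  9
 k  6  5  5  5  5  6  6  7  8  9
 i  7  6  6  6  6  6  7  7  8  9
 j  8  7  7  7  7  7  7  8  8  9

5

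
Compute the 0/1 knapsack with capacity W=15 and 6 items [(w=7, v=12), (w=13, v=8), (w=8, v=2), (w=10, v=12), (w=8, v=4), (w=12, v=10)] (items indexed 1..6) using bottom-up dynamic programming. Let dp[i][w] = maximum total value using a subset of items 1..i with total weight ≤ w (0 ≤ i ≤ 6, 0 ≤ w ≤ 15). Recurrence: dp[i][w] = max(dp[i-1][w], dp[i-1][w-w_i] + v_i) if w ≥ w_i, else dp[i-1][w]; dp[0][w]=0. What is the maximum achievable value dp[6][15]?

i\w   0   1   2   3   4   5   6   7   8   9  10  11  12  13  14  15
  0   0   0   0   0   0   0   0   0   0   0   0   0   0   0   0   0
  1   0   0   0   0   0   0   0  12  12  12  12  12  12  12  12  12
  2   0   0   0   0   0   0   0  12  12  12  12  12  12  12  12  12
  3   0   0   0   0   0   0   0  12  12  12  12  12  12  12  12  14
  4   0   0   0   0   0   0   0  12  12  12  12  12  12  12  12  14
  5   0   0   0   0   0   0   0  12  12  12  12  12  12  12  12  16
  6   0   0   0   0   0   0   0  12  12  12  12  12  12  12  12  16

16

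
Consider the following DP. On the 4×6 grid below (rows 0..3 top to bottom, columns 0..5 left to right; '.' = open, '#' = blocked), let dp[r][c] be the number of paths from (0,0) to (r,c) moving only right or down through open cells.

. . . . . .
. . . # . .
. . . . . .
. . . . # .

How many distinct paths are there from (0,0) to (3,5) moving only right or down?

9

r\c   0   1   2   3   4   5
  0   1   1   1   1   1   1
  1   1   2   3   0   1   2
  2   1   3   6   6   7   9
  3   1   4  10  16   0   9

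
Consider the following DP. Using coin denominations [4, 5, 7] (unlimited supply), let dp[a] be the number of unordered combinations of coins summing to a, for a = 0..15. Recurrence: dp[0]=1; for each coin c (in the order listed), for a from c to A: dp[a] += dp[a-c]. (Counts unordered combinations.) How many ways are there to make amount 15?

after  coin     0     1     2     3     4     5     6     7     8     9    10    11    12    13    14    15
          4     1     0     0     0     1     0     0     0     1     0     0     0     1     0     0     0
          5     1     0     0     0     1     1     0     0     1     1     1     0     1     1     1     1
          7     1     0     0     0     1     1     0     1     1     1     1     1     2     1     2     2

2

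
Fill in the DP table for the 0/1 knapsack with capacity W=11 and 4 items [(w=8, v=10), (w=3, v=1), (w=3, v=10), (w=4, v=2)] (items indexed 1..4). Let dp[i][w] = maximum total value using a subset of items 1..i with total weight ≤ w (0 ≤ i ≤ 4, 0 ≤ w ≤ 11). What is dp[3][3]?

i\w   0   1   2   3   4   5   6   7   8   9  10  11
  0   0   0   0   0   0   0   0   0   0   0   0   0
  1   0   0   0   0   0   0   0   0  10  10  10  10
  2   0   0   0   1   1   1   1   1  10  10  10  11
  3   0   0   0  10  10  10  11  11  11  11  11  20
  4   0   0   0  10  10  10  11  12  12  12  13  20

10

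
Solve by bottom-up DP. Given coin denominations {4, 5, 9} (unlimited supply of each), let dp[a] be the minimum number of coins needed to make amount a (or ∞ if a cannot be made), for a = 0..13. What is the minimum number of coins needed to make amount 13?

 a  0  1  2  3  4  5  6  7  8  9 10 11 12 13
dp  0  -  -  -  1  1  -  -  2  1  2  -  3  2
(- denotes ∞ / unreachable)

2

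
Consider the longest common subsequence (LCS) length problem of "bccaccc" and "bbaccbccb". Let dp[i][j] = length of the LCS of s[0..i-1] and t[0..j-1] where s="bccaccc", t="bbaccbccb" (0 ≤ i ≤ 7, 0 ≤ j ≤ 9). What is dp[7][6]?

4

   ''  b  b  a  c  c  b  c  c  b
''  0  0  0  0  0  0  0  0  0  0
 b  0  1  1  1  1  1  1  1  1  1
 c  0  1  1  1  2  2  2  2  2  2
 c  0  1  1  1  2  3  3  3  3  3
 a  0  1  1  2  2  3  3  3  3  3
 c  0  1  1  2  3  3  3  4  4  4
 c  0  1  1  2  3  4  4  4  5  5
 c  0  1  1  2  3  4  4  5  5  5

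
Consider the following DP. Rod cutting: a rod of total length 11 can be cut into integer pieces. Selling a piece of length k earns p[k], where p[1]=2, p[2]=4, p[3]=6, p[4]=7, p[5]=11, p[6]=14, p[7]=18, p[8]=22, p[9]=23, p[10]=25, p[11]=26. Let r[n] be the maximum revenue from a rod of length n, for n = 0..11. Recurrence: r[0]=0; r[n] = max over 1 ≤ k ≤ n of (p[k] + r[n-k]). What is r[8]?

   n    0    1    2    3    4    5    6    7    8    9   10   11
r[n]    0    2    4    6    8   11   14   18   22   24   26   28

22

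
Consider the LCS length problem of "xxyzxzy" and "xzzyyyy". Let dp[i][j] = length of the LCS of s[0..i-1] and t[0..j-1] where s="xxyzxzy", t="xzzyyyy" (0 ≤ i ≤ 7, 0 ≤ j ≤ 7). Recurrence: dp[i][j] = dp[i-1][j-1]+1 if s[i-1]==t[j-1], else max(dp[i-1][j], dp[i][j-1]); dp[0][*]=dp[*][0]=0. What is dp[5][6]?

   ''  x  z  z  y  y  y  y
''  0  0  0  0  0  0  0  0
 x  0  1  1  1  1  1  1  1
 x  0  1  1  1  1  1  1  1
 y  0  1  1  1  2  2  2  2
 z  0  1  2  2  2  2  2  2
 x  0  1  2  2  2  2  2  2
 z  0  1  2  3  3  3  3  3
 y  0  1  2  3  4  4  4  4

2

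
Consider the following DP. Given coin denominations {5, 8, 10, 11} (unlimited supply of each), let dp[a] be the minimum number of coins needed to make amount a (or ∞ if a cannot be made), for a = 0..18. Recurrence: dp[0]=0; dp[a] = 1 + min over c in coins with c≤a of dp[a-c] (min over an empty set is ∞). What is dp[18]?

 a  0  1  2  3  4  5  6  7  8  9 10 11 12 13 14 15 16 17 18
dp  0  -  -  -  -  1  -  -  1  -  1  1  -  2  -  2  2  -  2
(- denotes ∞ / unreachable)

2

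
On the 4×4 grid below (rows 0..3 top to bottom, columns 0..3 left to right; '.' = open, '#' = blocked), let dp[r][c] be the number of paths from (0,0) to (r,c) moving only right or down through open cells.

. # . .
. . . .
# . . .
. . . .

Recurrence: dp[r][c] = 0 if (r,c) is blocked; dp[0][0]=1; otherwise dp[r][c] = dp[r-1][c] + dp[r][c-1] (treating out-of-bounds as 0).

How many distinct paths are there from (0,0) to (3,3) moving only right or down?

6

r\c   0   1   2   3
  0   1   0   0   0
  1   1   1   1   1
  2   0   1   2   3
  3   0   1   3   6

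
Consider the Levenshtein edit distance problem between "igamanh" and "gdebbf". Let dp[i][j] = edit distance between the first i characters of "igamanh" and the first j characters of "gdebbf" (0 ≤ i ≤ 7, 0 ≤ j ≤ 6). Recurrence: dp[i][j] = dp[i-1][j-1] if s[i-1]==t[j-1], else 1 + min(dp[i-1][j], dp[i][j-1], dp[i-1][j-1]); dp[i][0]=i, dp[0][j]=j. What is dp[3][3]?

3

   ''  g  d  e  b  b  f
''  0  1  2  3  4  5  6
 i  1  1  2  3  4  5  6
 g  2  1  2  3  4  5  6
 a  3  2  2  3  4  5  6
 m  4  3  3  3  4  5  6
 a  5  4  4  4  4  5  6
 n  6  5  5  5  5  5  6
 h  7  6  6  6  6  6  6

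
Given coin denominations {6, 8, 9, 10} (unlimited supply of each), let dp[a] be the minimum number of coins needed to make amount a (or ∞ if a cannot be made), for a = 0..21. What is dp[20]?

2

 a  0  1  2  3  4  5  6  7  8  9 10 11 12 13 14 15 16 17 18 19 20 21
dp  0  -  -  -  -  -  1  -  1  1  1  -  2  -  2  2  2  2  2  2  2  3
(- denotes ∞ / unreachable)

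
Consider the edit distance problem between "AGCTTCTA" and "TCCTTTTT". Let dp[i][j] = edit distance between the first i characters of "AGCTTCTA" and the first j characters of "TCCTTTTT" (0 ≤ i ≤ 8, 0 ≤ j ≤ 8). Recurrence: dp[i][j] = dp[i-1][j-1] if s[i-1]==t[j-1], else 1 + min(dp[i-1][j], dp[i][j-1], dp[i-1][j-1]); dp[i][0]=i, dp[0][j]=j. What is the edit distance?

4

   ''  T  C  C  T  T  T  T  T
''  0  1  2  3  4  5  6  7  8
 A  1  1  2  3  4  5  6  7  8
 G  2  2  2  3  4  5  6  7  8
 C  3  3  2  2  3  4  5  6  7
 T  4  3  3  3  2  3  4  5  6
 T  5  4  4  4  3  2  3  4  5
 C  6  5  4  4  4  3  3  4  5
 T  7  6  5  5  4  4  3  3  4
 A  8  7  6  6  5  5  4  4  4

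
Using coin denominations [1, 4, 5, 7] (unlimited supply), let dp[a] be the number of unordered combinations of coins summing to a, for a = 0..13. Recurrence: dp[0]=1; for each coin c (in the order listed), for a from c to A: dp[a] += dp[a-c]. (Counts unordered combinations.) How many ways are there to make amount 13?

11

after  coin     0     1     2     3     4     5     6     7     8     9    10    11    12    13
          1     1     1     1     1     1     1     1     1     1     1     1     1     1     1
          4     1     1     1     1     2     2     2     2     3     3     3     3     4     4
          5     1     1     1     1     2     3     3     3     4     5     6     6     7     8
          7     1     1     1     1     2     3     3     4     5     6     7     8    10    11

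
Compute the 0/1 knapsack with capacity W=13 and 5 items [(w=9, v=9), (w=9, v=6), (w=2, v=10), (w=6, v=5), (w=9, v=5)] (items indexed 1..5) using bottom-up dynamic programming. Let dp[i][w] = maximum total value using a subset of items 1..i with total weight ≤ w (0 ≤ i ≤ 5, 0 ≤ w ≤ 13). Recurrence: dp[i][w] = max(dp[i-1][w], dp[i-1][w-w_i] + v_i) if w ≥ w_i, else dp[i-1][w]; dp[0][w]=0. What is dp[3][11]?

19

i\w   0   1   2   3   4   5   6   7   8   9  10  11  12  13
  0   0   0   0   0   0   0   0   0   0   0   0   0   0   0
  1   0   0   0   0   0   0   0   0   0   9   9   9   9   9
  2   0   0   0   0   0   0   0   0   0   9   9   9   9   9
  3   0   0  10  10  10  10  10  10  10  10  10  19  19  19
  4   0   0  10  10  10  10  10  10  15  15  15  19  19  19
  5   0   0  10  10  10  10  10  10  15  15  15  19  19  19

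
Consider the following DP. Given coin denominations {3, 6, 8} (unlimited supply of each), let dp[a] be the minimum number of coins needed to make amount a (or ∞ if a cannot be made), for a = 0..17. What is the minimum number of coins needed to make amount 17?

3

 a  0  1  2  3  4  5  6  7  8  9 10 11 12 13 14 15 16 17
dp  0  -  -  1  -  -  1  -  1  2  -  2  2  -  2  3  2  3
(- denotes ∞ / unreachable)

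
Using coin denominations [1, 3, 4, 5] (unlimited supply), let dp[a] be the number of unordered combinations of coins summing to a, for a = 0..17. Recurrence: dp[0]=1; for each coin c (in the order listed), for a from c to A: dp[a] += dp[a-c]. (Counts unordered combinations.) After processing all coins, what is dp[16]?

after  coin     0     1     2     3     4     5     6     7     8     9    10    11    12    13    14    15    16    17
          1     1     1     1     1     1     1     1     1     1     1     1     1     1     1     1     1     1     1
          3     1     1     1     2     2     2     3     3     3     4     4     4     5     5     5     6     6     6
          4     1     1     1     2     3     3     4     5     6     7     8     9    11    12    13    15    17    18
          5     1     1     1     2     3     4     5     6     8    10    12    14    17    20    23    27    31    35

31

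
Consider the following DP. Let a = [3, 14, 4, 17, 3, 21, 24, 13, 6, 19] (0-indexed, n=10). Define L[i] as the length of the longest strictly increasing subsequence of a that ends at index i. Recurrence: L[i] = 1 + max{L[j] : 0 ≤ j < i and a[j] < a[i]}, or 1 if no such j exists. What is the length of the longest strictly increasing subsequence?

5

   i    0    1    2    3    4    5    6    7    8    9
a[i]    3   14    4   17    3   21   24   13    6   19
L[i]    1    2    2    3    1    4    5    3    3    4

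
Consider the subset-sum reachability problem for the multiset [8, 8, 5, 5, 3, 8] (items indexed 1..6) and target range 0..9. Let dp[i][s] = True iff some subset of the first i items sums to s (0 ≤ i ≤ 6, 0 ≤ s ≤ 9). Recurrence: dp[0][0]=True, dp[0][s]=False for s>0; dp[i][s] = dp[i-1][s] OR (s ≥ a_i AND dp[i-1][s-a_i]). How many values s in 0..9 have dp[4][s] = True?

i\s   0   1   2   3   4   5   6   7   8   9
  0   T   F   F   F   F   F   F   F   F   F
  1   T   F   F   F   F   F   F   F   T   F
  2   T   F   F   F   F   F   F   F   T   F
  3   T   F   F   F   F   T   F   F   T   F
  4   T   F   F   F   F   T   F   F   T   F
  5   T   F   F   T   F   T   F   F   T   F
  6   T   F   F   T   F   T   F   F   T   F

3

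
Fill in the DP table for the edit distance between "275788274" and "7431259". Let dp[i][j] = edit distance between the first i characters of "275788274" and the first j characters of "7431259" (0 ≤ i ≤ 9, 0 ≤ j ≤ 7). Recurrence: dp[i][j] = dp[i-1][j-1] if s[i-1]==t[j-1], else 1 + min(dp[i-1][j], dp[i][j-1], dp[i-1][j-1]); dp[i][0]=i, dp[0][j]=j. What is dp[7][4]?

   ''  7  4  3  1  2  5  9
''  0  1  2  3  4  5  6  7
 2  1  1  2  3  4  4  5  6
 7  2  1  2  3  4  5  5  6
 5  3  2  2  3  4  5  5  6
 7  4  3  3  3  4  5  6  6
 8  5  4  4  4  4  5  6  7
 8  6  5  5  5  5  5  6  7
 2  7  6  6  6  6  5  6  7
 7  8  7  7  7  7  6  6  7
 4  9  8  7  8  8  7  7  7

6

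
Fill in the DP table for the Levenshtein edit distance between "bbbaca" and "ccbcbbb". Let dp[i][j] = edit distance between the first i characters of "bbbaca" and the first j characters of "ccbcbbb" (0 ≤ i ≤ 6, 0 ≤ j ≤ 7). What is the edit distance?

6

   ''  c  c  b  c  b  b  b
''  0  1  2  3  4  5  6  7
 b  1  1  2  2  3  4  5  6
 b  2  2  2  2  3  3  4  5
 b  3  3  3  2  3  3  3  4
 a  4  4  4  3  3  4  4  4
 c  5  4  4  4  3  4  5  5
 a  6  5  5  5  4  4  5  6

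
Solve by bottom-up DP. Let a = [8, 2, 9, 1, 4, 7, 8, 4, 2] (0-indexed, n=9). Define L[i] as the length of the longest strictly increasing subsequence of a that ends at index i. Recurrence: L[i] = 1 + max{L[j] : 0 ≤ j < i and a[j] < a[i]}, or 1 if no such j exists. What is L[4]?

   i    0    1    2    3    4    5    6    7    8
a[i]    8    2    9    1    4    7    8    4    2
L[i]    1    1    2    1    2    3    4    2    2

2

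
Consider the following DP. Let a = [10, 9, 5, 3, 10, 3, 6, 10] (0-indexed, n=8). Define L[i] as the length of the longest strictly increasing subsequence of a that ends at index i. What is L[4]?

2

   i    0    1    2    3    4    5    6    7
a[i]   10    9    5    3   10    3    6   10
L[i]    1    1    1    1    2    1    2    3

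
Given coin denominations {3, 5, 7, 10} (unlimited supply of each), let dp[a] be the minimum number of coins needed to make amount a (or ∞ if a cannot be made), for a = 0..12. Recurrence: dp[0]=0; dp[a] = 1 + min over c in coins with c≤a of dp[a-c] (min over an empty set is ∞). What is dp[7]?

1

 a  0  1  2  3  4  5  6  7  8  9 10 11 12
dp  0  -  -  1  -  1  2  1  2  3  1  3  2
(- denotes ∞ / unreachable)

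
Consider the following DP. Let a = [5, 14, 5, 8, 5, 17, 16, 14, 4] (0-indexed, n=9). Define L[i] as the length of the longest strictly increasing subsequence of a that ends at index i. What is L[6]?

3

   i    0    1    2    3    4    5    6    7    8
a[i]    5   14    5    8    5   17   16   14    4
L[i]    1    2    1    2    1    3    3    3    1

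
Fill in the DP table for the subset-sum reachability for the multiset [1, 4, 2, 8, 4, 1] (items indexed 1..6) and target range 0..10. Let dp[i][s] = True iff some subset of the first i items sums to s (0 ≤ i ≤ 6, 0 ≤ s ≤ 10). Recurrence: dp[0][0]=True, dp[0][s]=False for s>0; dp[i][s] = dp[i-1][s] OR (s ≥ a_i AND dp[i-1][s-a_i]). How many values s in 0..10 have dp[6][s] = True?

i\s   0   1   2   3   4   5   6   7   8   9  10
  0   T   F   F   F   F   F   F   F   F   F   F
  1   T   T   F   F   F   F   F   F   F   F   F
  2   T   T   F   F   T   T   F   F   F   F   F
  3   T   T   T   T   T   T   T   T   F   F   F
  4   T   T   T   T   T   T   T   T   T   T   T
  5   T   T   T   T   T   T   T   T   T   T   T
  6   T   T   T   T   T   T   T   T   T   T   T

11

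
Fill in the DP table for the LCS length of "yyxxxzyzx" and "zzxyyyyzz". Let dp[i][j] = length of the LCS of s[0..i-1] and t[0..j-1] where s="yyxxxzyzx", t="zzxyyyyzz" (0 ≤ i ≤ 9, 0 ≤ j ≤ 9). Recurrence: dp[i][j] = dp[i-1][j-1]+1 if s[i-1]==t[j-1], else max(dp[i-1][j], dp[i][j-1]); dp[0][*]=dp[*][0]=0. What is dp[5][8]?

   ''  z  z  x  y  y  y  y  z  z
''  0  0  0  0  0  0  0  0  0  0
 y  0  0  0  0  1  1  1  1  1  1
 y  0  0  0  0  1  2  2  2  2  2
 x  0  0  0  1  1  2  2  2  2  2
 x  0  0  0  1  1  2  2  2  2  2
 x  0  0  0  1  1  2  2  2  2  2
 z  0  1  1  1  1  2  2  2  3  3
 y  0  1  1  1  2  2  3  3  3  3
 z  0  1  2  2  2  2  3  3  4  4
 x  0  1  2  3  3  3  3  3  4  4

2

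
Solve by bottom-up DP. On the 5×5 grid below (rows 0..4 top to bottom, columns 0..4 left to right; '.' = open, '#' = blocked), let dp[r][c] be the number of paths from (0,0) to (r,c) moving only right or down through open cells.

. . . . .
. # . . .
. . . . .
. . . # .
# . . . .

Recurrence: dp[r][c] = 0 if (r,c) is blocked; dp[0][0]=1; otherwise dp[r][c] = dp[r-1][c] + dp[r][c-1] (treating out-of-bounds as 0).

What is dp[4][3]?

r\c   0   1   2   3   4
  0   1   1   1   1   1
  1   1   0   1   2   3
  2   1   1   2   4   7
  3   1   2   4   0   7
  4   0   2   6   6  13

6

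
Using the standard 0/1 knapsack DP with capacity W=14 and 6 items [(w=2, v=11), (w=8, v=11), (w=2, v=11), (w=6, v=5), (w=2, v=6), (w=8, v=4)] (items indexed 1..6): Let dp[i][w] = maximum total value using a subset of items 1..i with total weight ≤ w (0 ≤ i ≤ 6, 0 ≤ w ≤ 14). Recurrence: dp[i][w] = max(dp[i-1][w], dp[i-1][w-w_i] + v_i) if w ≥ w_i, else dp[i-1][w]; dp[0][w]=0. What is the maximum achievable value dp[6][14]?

39

i\w   0   1   2   3   4   5   6   7   8   9  10  11  12  13  14
  0   0   0   0   0   0   0   0   0   0   0   0   0   0   0   0
  1   0   0  11  11  11  11  11  11  11  11  11  11  11  11  11
  2   0   0  11  11  11  11  11  11  11  11  22  22  22  22  22
  3   0   0  11  11  22  22  22  22  22  22  22  22  33  33  33
  4   0   0  11  11  22  22  22  22  22  22  27  27  33  33  33
  5   0   0  11  11  22  22  28  28  28  28  28  28  33  33  39
  6   0   0  11  11  22  22  28  28  28  28  28  28  33  33  39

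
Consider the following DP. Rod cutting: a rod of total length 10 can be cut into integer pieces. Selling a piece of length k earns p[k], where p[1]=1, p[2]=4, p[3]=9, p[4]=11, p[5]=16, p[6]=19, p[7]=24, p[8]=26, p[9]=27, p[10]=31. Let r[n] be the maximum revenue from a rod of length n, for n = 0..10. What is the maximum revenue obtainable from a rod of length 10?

33

   n    0    1    2    3    4    5    6    7    8    9   10
r[n]    0    1    4    9   11   16   19   24   26   28   33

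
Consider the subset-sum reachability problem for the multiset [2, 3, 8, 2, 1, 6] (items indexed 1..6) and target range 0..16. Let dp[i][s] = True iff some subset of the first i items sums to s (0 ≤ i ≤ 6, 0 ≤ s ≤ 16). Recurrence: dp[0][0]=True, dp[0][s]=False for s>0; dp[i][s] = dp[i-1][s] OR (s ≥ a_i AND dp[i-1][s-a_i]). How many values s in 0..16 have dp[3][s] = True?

i\s   0   1   2   3   4   5   6   7   8   9  10  11  12  13  14  15  16
  0   T   F   F   F   F   F   F   F   F   F   F   F   F   F   F   F   F
  1   T   F   T   F   F   F   F   F   F   F   F   F   F   F   F   F   F
  2   T   F   T   T   F   T   F   F   F   F   F   F   F   F   F   F   F
  3   T   F   T   T   F   T   F   F   T   F   T   T   F   T   F   F   F
  4   T   F   T   T   T   T   F   T   T   F   T   T   T   T   F   T   F
  5   T   T   T   T   T   T   T   T   T   T   T   T   T   T   T   T   T
  6   T   T   T   T   T   T   T   T   T   T   T   T   T   T   T   T   T

8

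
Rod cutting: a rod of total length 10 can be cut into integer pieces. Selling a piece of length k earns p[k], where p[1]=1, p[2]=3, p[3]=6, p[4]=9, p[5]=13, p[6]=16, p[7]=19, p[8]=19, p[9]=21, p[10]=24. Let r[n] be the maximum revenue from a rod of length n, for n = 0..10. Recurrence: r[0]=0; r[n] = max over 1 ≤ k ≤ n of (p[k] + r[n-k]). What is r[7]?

   n    0    1    2    3    4    5    6    7    8    9   10
r[n]    0    1    3    6    9   13   16   19   20   22   26

19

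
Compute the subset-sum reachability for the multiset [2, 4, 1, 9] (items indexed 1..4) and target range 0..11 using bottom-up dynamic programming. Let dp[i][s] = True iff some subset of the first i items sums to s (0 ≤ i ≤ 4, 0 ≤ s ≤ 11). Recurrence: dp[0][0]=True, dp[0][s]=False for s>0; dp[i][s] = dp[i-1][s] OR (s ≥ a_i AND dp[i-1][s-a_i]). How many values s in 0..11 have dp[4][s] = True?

11

i\s   0   1   2   3   4   5   6   7   8   9  10  11
  0   T   F   F   F   F   F   F   F   F   F   F   F
  1   T   F   T   F   F   F   F   F   F   F   F   F
  2   T   F   T   F   T   F   T   F   F   F   F   F
  3   T   T   T   T   T   T   T   T   F   F   F   F
  4   T   T   T   T   T   T   T   T   F   T   T   T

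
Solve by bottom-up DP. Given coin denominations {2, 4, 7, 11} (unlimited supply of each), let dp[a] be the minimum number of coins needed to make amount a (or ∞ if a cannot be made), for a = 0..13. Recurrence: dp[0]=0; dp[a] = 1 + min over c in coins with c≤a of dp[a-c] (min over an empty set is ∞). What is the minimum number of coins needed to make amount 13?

 a  0  1  2  3  4  5  6  7  8  9 10 11 12 13
dp  0  -  1  -  1  -  2  1  2  2  3  1  3  2
(- denotes ∞ / unreachable)

2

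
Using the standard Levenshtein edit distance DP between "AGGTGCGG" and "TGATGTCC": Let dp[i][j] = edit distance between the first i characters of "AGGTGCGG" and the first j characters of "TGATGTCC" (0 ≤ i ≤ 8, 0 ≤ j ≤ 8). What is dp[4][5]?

   ''  T  G  A  T  G  T  C  C
''  0  1  2  3  4  5  6  7  8
 A  1  1  2  2  3  4  5  6  7
 G  2  2  1  2  3  3  4  5  6
 G  3  3  2  2  3  3  4  5  6
 T  4  3  3  3  2  3  3  4  5
 G  5  4  3  4  3  2  3  4  5
 C  6  5  4  4  4  3  3  3  4
 G  7  6  5  5  5  4  4  4  4
 G  8  7  6  6  6  5  5  5  5

3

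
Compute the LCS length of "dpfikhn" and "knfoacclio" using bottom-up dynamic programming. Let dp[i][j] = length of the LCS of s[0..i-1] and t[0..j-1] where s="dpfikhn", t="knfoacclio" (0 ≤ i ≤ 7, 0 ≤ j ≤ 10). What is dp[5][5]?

   ''  k  n  f  o  a  c  c  l  i  o
''  0  0  0  0  0  0  0  0  0  0  0
 d  0  0  0  0  0  0  0  0  0  0  0
 p  0  0  0  0  0  0  0  0  0  0  0
 f  0  0  0  1  1  1  1  1  1  1  1
 i  0  0  0  1  1  1  1  1  1  2  2
 k  0  1  1  1  1  1  1  1  1  2  2
 h  0  1  1  1  1  1  1  1  1  2  2
 n  0  1  2  2  2  2  2  2  2  2  2

1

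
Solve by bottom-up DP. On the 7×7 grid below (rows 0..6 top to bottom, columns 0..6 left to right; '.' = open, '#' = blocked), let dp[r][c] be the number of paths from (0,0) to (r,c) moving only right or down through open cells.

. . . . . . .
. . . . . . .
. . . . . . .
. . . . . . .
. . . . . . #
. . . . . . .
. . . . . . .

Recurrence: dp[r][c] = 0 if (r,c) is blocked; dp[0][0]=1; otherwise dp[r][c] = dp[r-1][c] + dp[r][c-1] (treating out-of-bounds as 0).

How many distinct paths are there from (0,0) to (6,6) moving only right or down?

714

r\c   0   1   2   3   4   5   6
  0   1   1   1   1   1   1   1
  1   1   2   3   4   5   6   7
  2   1   3   6  10  15  21  28
  3   1   4  10  20  35  56  84
  4   1   5  15  35  70 126   0
  5   1   6  21  56 126 252 252
  6   1   7  28  84 210 462 714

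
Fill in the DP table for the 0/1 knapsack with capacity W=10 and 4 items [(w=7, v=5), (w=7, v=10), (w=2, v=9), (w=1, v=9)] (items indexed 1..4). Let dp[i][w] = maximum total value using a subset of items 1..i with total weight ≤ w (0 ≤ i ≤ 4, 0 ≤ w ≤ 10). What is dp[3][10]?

i\w   0   1   2   3   4   5   6   7   8   9  10
  0   0   0   0   0   0   0   0   0   0   0   0
  1   0   0   0   0   0   0   0   5   5   5   5
  2   0   0   0   0   0   0   0  10  10  10  10
  3   0   0   9   9   9   9   9  10  10  19  19
  4   0   9   9  18  18  18  18  18  19  19  28

19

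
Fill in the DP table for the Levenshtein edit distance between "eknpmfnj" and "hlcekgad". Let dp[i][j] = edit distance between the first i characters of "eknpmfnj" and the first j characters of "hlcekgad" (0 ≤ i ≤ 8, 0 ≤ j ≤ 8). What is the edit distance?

8

   ''  h  l  c  e  k  g  a  d
''  0  1  2  3  4  5  6  7  8
 e  1  1  2  3  3  4  5  6  7
 k  2  2  2  3  4  3  4  5  6
 n  3  3  3  3  4  4  4  5  6
 p  4  4  4  4  4  5  5  5  6
 m  5  5  5  5  5  5  6  6  6
 f  6  6  6  6  6  6  6  7  7
 n  7  7  7  7  7  7  7  7  8
 j  8  8  8  8  8  8  8  8  8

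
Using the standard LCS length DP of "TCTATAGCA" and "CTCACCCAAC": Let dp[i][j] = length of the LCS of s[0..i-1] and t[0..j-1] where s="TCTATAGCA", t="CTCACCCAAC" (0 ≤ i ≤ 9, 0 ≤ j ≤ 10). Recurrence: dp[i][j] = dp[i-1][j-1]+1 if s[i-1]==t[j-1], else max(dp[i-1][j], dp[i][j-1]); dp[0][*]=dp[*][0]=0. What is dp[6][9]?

4

   ''  C  T  C  A  C  C  C  A  A  C
''  0  0  0  0  0  0  0  0  0  0  0
 T  0  0  1  1  1  1  1  1  1  1  1
 C  0  1  1  2  2  2  2  2  2  2  2
 T  0  1  2  2  2  2  2  2  2  2  2
 A  0  1  2  2  3  3  3  3  3  3  3
 T  0  1  2  2  3  3  3  3  3  3  3
 A  0  1  2  2  3  3  3  3  4  4  4
 G  0  1  2  2  3  3  3  3  4  4  4
 C  0  1  2  3  3  4  4  4  4  4  5
 A  0  1  2  3  4  4  4  4  5  5  5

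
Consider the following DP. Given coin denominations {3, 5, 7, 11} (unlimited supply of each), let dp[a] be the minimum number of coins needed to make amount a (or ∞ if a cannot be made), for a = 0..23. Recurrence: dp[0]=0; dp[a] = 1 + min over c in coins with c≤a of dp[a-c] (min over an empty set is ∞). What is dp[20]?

 a  0  1  2  3  4  5  6  7  8  9 10 11 12 13 14 15 16 17 18 19 20 21 22 23
dp  0  -  -  1  -  1  2  1  2  3  2  1  2  3  2  3  2  3  2  3  4  3  2  3
(- denotes ∞ / unreachable)

4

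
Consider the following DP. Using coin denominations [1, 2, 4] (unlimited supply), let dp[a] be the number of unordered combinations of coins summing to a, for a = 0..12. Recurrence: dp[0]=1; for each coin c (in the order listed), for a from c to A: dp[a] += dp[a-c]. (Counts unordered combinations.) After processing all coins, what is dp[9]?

9

after  coin     0     1     2     3     4     5     6     7     8     9    10    11    12
          1     1     1     1     1     1     1     1     1     1     1     1     1     1
          2     1     1     2     2     3     3     4     4     5     5     6     6     7
          4     1     1     2     2     4     4     6     6     9     9    12    12    16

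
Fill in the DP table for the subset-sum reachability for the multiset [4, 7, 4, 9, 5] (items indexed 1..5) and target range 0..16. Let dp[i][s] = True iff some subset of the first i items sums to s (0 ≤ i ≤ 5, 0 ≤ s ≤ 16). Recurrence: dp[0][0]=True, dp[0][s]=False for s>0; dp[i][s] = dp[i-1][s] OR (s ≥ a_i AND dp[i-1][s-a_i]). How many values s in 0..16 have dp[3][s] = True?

6

i\s   0   1   2   3   4   5   6   7   8   9  10  11  12  13  14  15  16
  0   T   F   F   F   F   F   F   F   F   F   F   F   F   F   F   F   F
  1   T   F   F   F   T   F   F   F   F   F   F   F   F   F   F   F   F
  2   T   F   F   F   T   F   F   T   F   F   F   T   F   F   F   F   F
  3   T   F   F   F   T   F   F   T   T   F   F   T   F   F   F   T   F
  4   T   F   F   F   T   F   F   T   T   T   F   T   F   T   F   T   T
  5   T   F   F   F   T   T   F   T   T   T   F   T   T   T   T   T   T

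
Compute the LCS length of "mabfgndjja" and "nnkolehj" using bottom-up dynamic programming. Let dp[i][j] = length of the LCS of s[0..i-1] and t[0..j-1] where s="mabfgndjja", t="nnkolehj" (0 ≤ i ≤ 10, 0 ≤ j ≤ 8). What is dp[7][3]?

1

   ''  n  n  k  o  l  e  h  j
''  0  0  0  0  0  0  0  0  0
 m  0  0  0  0  0  0  0  0  0
 a  0  0  0  0  0  0  0  0  0
 b  0  0  0  0  0  0  0  0  0
 f  0  0  0  0  0  0  0  0  0
 g  0  0  0  0  0  0  0  0  0
 n  0  1  1  1  1  1  1  1  1
 d  0  1  1  1  1  1  1  1  1
 j  0  1  1  1  1  1  1  1  2
 j  0  1  1  1  1  1  1  1  2
 a  0  1  1  1  1  1  1  1  2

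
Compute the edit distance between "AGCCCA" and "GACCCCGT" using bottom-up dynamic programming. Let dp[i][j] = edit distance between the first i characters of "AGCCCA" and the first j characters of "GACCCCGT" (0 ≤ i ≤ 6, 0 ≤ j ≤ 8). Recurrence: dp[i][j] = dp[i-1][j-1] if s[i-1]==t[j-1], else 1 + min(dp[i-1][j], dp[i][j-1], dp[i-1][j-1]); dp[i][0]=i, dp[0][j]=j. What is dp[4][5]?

2

   ''  G  A  C  C  C  C  G  T
''  0  1  2  3  4  5  6  7  8
 A  1  1  1  2  3  4  5  6  7
 G  2  1  2  2  3  4  5  5  6
 C  3  2  2  2  2  3  4  5  6
 C  4  3  3  2  2  2  3  4  5
 C  5  4  4  3  2  2  2  3  4
 A  6  5  4  4  3  3  3  3  4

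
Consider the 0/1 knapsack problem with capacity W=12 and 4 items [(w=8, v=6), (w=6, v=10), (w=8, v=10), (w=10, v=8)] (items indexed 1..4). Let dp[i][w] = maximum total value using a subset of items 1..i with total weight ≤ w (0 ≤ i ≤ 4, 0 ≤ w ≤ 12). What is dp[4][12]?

i\w   0   1   2   3   4   5   6   7   8   9  10  11  12
  0   0   0   0   0   0   0   0   0   0   0   0   0   0
  1   0   0   0   0   0   0   0   0   6   6   6   6   6
  2   0   0   0   0   0   0  10  10  10  10  10  10  10
  3   0   0   0   0   0   0  10  10  10  10  10  10  10
  4   0   0   0   0   0   0  10  10  10  10  10  10  10

10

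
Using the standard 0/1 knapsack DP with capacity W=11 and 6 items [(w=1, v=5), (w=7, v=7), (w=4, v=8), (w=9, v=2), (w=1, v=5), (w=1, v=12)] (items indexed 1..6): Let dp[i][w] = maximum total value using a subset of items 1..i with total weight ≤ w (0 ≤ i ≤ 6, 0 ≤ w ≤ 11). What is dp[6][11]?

i\w   0   1   2   3   4   5   6   7   8   9  10  11
  0   0   0   0   0   0   0   0   0   0   0   0   0
  1   0   5   5   5   5   5   5   5   5   5   5   5
  2   0   5   5   5   5   5   5   7  12  12  12  12
  3   0   5   5   5   8  13  13  13  13  13  13  15
  4   0   5   5   5   8  13  13  13  13  13  13  15
  5   0   5  10  10  10  13  18  18  18  18  18  18
  6   0  12  17  22  22  22  25  30  30  30  30  30

30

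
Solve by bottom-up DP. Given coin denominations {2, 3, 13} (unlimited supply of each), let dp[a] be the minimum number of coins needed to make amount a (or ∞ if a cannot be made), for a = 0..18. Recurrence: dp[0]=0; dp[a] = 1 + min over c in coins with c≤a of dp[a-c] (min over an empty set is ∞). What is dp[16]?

2

 a  0  1  2  3  4  5  6  7  8  9 10 11 12 13 14 15 16 17 18
dp  0  -  1  1  2  2  2  3  3  3  4  4  4  1  5  2  2  3  3
(- denotes ∞ / unreachable)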